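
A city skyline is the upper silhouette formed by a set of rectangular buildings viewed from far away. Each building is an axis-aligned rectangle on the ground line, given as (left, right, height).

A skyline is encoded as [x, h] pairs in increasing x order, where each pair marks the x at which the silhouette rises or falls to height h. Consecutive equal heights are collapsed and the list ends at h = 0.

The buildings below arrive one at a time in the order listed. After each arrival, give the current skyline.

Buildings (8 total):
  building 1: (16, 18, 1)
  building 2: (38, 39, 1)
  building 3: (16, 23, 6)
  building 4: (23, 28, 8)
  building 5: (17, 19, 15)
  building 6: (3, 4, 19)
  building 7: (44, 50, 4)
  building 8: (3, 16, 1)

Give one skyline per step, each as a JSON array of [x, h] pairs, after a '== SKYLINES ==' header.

== SKYLINES ==
[[16,1],[18,0]]
[[16,1],[18,0],[38,1],[39,0]]
[[16,6],[23,0],[38,1],[39,0]]
[[16,6],[23,8],[28,0],[38,1],[39,0]]
[[16,6],[17,15],[19,6],[23,8],[28,0],[38,1],[39,0]]
[[3,19],[4,0],[16,6],[17,15],[19,6],[23,8],[28,0],[38,1],[39,0]]
[[3,19],[4,0],[16,6],[17,15],[19,6],[23,8],[28,0],[38,1],[39,0],[44,4],[50,0]]
[[3,19],[4,1],[16,6],[17,15],[19,6],[23,8],[28,0],[38,1],[39,0],[44,4],[50,0]]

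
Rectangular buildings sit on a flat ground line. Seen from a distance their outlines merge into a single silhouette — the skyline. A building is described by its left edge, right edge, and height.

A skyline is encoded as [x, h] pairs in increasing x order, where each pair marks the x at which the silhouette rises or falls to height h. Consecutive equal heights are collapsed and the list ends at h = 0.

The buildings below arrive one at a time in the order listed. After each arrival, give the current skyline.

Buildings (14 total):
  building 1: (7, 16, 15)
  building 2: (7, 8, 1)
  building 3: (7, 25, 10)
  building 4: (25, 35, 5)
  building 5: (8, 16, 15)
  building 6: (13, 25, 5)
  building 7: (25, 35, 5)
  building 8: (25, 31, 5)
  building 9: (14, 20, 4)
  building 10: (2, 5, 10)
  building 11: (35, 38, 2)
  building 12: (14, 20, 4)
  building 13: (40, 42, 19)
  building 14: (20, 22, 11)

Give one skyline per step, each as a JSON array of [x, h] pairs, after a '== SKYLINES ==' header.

== SKYLINES ==
[[7,15],[16,0]]
[[7,15],[16,0]]
[[7,15],[16,10],[25,0]]
[[7,15],[16,10],[25,5],[35,0]]
[[7,15],[16,10],[25,5],[35,0]]
[[7,15],[16,10],[25,5],[35,0]]
[[7,15],[16,10],[25,5],[35,0]]
[[7,15],[16,10],[25,5],[35,0]]
[[7,15],[16,10],[25,5],[35,0]]
[[2,10],[5,0],[7,15],[16,10],[25,5],[35,0]]
[[2,10],[5,0],[7,15],[16,10],[25,5],[35,2],[38,0]]
[[2,10],[5,0],[7,15],[16,10],[25,5],[35,2],[38,0]]
[[2,10],[5,0],[7,15],[16,10],[25,5],[35,2],[38,0],[40,19],[42,0]]
[[2,10],[5,0],[7,15],[16,10],[20,11],[22,10],[25,5],[35,2],[38,0],[40,19],[42,0]]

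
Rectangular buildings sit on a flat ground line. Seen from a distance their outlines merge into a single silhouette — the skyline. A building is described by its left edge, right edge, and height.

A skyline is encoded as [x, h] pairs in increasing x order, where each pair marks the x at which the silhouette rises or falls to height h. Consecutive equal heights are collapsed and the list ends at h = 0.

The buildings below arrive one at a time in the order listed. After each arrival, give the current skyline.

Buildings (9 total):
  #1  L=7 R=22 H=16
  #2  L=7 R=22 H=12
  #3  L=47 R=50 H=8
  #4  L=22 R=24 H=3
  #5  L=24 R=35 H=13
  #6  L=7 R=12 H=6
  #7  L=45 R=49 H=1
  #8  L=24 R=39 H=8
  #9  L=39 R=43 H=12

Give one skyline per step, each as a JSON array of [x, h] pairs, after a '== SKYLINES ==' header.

== SKYLINES ==
[[7,16],[22,0]]
[[7,16],[22,0]]
[[7,16],[22,0],[47,8],[50,0]]
[[7,16],[22,3],[24,0],[47,8],[50,0]]
[[7,16],[22,3],[24,13],[35,0],[47,8],[50,0]]
[[7,16],[22,3],[24,13],[35,0],[47,8],[50,0]]
[[7,16],[22,3],[24,13],[35,0],[45,1],[47,8],[50,0]]
[[7,16],[22,3],[24,13],[35,8],[39,0],[45,1],[47,8],[50,0]]
[[7,16],[22,3],[24,13],[35,8],[39,12],[43,0],[45,1],[47,8],[50,0]]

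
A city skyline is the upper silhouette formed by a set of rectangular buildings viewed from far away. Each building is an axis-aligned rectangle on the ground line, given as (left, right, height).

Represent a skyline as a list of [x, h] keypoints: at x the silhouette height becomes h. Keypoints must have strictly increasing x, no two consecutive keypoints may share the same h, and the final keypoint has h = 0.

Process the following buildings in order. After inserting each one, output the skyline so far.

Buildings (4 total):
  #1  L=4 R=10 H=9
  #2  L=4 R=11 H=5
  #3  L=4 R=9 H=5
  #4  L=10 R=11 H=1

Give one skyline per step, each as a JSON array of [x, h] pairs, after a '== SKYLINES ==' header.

== SKYLINES ==
[[4,9],[10,0]]
[[4,9],[10,5],[11,0]]
[[4,9],[10,5],[11,0]]
[[4,9],[10,5],[11,0]]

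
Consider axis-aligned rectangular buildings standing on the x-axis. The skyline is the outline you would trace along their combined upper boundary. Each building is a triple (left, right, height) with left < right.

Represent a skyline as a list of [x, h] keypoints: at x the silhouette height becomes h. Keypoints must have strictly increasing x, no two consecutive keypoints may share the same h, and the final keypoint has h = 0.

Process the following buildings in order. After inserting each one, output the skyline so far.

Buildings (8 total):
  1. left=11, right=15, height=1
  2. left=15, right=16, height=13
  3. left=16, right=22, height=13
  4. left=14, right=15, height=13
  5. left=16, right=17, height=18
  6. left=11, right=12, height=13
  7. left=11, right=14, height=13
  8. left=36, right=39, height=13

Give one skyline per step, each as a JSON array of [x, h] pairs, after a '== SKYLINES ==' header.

== SKYLINES ==
[[11,1],[15,0]]
[[11,1],[15,13],[16,0]]
[[11,1],[15,13],[22,0]]
[[11,1],[14,13],[22,0]]
[[11,1],[14,13],[16,18],[17,13],[22,0]]
[[11,13],[12,1],[14,13],[16,18],[17,13],[22,0]]
[[11,13],[16,18],[17,13],[22,0]]
[[11,13],[16,18],[17,13],[22,0],[36,13],[39,0]]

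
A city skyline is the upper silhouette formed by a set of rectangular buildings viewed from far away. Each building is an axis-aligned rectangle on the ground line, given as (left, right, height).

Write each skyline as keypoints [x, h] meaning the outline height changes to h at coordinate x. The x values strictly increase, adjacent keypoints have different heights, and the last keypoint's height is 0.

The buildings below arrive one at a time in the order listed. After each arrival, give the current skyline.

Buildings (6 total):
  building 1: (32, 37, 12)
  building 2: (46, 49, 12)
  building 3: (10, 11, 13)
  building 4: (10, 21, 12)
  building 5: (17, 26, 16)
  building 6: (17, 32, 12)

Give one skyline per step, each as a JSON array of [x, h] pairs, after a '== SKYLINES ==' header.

== SKYLINES ==
[[32,12],[37,0]]
[[32,12],[37,0],[46,12],[49,0]]
[[10,13],[11,0],[32,12],[37,0],[46,12],[49,0]]
[[10,13],[11,12],[21,0],[32,12],[37,0],[46,12],[49,0]]
[[10,13],[11,12],[17,16],[26,0],[32,12],[37,0],[46,12],[49,0]]
[[10,13],[11,12],[17,16],[26,12],[37,0],[46,12],[49,0]]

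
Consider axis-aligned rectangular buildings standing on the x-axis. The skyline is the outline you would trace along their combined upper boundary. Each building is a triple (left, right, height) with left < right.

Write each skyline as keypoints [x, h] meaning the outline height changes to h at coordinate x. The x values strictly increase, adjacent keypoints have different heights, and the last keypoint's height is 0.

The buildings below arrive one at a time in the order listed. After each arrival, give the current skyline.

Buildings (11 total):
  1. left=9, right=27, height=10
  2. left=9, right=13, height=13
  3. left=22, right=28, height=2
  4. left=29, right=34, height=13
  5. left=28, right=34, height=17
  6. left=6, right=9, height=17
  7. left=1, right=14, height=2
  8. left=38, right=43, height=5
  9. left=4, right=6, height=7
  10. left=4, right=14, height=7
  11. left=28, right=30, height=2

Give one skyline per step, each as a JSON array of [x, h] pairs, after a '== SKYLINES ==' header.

== SKYLINES ==
[[9,10],[27,0]]
[[9,13],[13,10],[27,0]]
[[9,13],[13,10],[27,2],[28,0]]
[[9,13],[13,10],[27,2],[28,0],[29,13],[34,0]]
[[9,13],[13,10],[27,2],[28,17],[34,0]]
[[6,17],[9,13],[13,10],[27,2],[28,17],[34,0]]
[[1,2],[6,17],[9,13],[13,10],[27,2],[28,17],[34,0]]
[[1,2],[6,17],[9,13],[13,10],[27,2],[28,17],[34,0],[38,5],[43,0]]
[[1,2],[4,7],[6,17],[9,13],[13,10],[27,2],[28,17],[34,0],[38,5],[43,0]]
[[1,2],[4,7],[6,17],[9,13],[13,10],[27,2],[28,17],[34,0],[38,5],[43,0]]
[[1,2],[4,7],[6,17],[9,13],[13,10],[27,2],[28,17],[34,0],[38,5],[43,0]]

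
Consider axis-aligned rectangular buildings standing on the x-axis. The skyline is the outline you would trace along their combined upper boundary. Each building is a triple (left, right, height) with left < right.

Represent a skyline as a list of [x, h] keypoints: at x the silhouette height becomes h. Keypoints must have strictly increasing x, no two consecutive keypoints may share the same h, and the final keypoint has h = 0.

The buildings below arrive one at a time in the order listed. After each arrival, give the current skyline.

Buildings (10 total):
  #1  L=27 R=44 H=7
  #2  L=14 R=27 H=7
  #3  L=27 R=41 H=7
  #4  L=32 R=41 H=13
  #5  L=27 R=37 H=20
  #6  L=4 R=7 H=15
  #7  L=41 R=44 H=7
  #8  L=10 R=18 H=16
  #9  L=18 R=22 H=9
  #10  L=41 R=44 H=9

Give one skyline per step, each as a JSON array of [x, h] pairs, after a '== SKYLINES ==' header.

== SKYLINES ==
[[27,7],[44,0]]
[[14,7],[44,0]]
[[14,7],[44,0]]
[[14,7],[32,13],[41,7],[44,0]]
[[14,7],[27,20],[37,13],[41,7],[44,0]]
[[4,15],[7,0],[14,7],[27,20],[37,13],[41,7],[44,0]]
[[4,15],[7,0],[14,7],[27,20],[37,13],[41,7],[44,0]]
[[4,15],[7,0],[10,16],[18,7],[27,20],[37,13],[41,7],[44,0]]
[[4,15],[7,0],[10,16],[18,9],[22,7],[27,20],[37,13],[41,7],[44,0]]
[[4,15],[7,0],[10,16],[18,9],[22,7],[27,20],[37,13],[41,9],[44,0]]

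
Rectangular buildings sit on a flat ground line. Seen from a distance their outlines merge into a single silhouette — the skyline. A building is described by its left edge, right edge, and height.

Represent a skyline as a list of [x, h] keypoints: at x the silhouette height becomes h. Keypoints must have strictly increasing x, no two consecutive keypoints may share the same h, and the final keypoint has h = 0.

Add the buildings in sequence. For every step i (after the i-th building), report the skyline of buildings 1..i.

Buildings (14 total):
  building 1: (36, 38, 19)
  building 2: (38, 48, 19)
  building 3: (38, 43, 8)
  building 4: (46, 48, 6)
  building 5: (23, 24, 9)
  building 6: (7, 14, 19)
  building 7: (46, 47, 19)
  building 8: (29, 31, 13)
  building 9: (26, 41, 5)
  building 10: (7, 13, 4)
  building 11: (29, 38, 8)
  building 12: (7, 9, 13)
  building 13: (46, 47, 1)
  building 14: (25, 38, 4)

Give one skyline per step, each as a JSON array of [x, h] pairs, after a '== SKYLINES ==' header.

== SKYLINES ==
[[36,19],[38,0]]
[[36,19],[48,0]]
[[36,19],[48,0]]
[[36,19],[48,0]]
[[23,9],[24,0],[36,19],[48,0]]
[[7,19],[14,0],[23,9],[24,0],[36,19],[48,0]]
[[7,19],[14,0],[23,9],[24,0],[36,19],[48,0]]
[[7,19],[14,0],[23,9],[24,0],[29,13],[31,0],[36,19],[48,0]]
[[7,19],[14,0],[23,9],[24,0],[26,5],[29,13],[31,5],[36,19],[48,0]]
[[7,19],[14,0],[23,9],[24,0],[26,5],[29,13],[31,5],[36,19],[48,0]]
[[7,19],[14,0],[23,9],[24,0],[26,5],[29,13],[31,8],[36,19],[48,0]]
[[7,19],[14,0],[23,9],[24,0],[26,5],[29,13],[31,8],[36,19],[48,0]]
[[7,19],[14,0],[23,9],[24,0],[26,5],[29,13],[31,8],[36,19],[48,0]]
[[7,19],[14,0],[23,9],[24,0],[25,4],[26,5],[29,13],[31,8],[36,19],[48,0]]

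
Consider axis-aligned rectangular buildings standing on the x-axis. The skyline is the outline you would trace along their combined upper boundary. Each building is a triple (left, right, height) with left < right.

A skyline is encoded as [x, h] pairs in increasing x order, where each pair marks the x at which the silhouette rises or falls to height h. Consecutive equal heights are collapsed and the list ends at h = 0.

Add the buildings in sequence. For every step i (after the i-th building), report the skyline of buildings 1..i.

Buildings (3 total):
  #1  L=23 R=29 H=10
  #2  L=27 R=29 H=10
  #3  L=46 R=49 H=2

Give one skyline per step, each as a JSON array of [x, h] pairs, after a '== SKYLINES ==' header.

== SKYLINES ==
[[23,10],[29,0]]
[[23,10],[29,0]]
[[23,10],[29,0],[46,2],[49,0]]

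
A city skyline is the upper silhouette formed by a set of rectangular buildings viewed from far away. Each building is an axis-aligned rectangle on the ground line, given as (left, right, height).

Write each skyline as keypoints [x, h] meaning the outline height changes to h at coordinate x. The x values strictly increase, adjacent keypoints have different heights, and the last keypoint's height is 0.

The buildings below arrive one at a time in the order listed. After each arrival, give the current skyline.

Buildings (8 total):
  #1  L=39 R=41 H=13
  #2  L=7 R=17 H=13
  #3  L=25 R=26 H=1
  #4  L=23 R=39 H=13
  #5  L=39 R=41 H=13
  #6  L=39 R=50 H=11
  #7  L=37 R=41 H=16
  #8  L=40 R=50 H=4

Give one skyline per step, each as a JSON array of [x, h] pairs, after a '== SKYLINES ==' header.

== SKYLINES ==
[[39,13],[41,0]]
[[7,13],[17,0],[39,13],[41,0]]
[[7,13],[17,0],[25,1],[26,0],[39,13],[41,0]]
[[7,13],[17,0],[23,13],[41,0]]
[[7,13],[17,0],[23,13],[41,0]]
[[7,13],[17,0],[23,13],[41,11],[50,0]]
[[7,13],[17,0],[23,13],[37,16],[41,11],[50,0]]
[[7,13],[17,0],[23,13],[37,16],[41,11],[50,0]]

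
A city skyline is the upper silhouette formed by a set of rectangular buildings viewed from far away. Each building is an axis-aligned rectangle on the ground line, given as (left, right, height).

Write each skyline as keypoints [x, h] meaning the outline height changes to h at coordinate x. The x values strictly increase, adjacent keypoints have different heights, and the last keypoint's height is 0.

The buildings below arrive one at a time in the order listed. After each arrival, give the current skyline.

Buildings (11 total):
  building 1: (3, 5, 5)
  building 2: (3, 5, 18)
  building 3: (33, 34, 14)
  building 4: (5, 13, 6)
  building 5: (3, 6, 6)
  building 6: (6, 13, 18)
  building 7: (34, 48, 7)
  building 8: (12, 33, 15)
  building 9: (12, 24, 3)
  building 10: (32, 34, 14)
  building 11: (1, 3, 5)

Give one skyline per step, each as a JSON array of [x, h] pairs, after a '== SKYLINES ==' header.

== SKYLINES ==
[[3,5],[5,0]]
[[3,18],[5,0]]
[[3,18],[5,0],[33,14],[34,0]]
[[3,18],[5,6],[13,0],[33,14],[34,0]]
[[3,18],[5,6],[13,0],[33,14],[34,0]]
[[3,18],[5,6],[6,18],[13,0],[33,14],[34,0]]
[[3,18],[5,6],[6,18],[13,0],[33,14],[34,7],[48,0]]
[[3,18],[5,6],[6,18],[13,15],[33,14],[34,7],[48,0]]
[[3,18],[5,6],[6,18],[13,15],[33,14],[34,7],[48,0]]
[[3,18],[5,6],[6,18],[13,15],[33,14],[34,7],[48,0]]
[[1,5],[3,18],[5,6],[6,18],[13,15],[33,14],[34,7],[48,0]]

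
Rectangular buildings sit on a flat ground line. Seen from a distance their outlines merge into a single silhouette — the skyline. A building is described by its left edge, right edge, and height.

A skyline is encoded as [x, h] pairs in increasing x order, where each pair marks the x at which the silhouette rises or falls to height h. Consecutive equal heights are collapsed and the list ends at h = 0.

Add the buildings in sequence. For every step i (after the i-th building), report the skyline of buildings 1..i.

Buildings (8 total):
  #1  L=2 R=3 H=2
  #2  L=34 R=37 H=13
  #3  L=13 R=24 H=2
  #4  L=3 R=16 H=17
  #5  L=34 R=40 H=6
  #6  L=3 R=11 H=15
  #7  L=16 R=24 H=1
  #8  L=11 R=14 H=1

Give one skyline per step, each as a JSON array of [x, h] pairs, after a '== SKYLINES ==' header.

== SKYLINES ==
[[2,2],[3,0]]
[[2,2],[3,0],[34,13],[37,0]]
[[2,2],[3,0],[13,2],[24,0],[34,13],[37,0]]
[[2,2],[3,17],[16,2],[24,0],[34,13],[37,0]]
[[2,2],[3,17],[16,2],[24,0],[34,13],[37,6],[40,0]]
[[2,2],[3,17],[16,2],[24,0],[34,13],[37,6],[40,0]]
[[2,2],[3,17],[16,2],[24,0],[34,13],[37,6],[40,0]]
[[2,2],[3,17],[16,2],[24,0],[34,13],[37,6],[40,0]]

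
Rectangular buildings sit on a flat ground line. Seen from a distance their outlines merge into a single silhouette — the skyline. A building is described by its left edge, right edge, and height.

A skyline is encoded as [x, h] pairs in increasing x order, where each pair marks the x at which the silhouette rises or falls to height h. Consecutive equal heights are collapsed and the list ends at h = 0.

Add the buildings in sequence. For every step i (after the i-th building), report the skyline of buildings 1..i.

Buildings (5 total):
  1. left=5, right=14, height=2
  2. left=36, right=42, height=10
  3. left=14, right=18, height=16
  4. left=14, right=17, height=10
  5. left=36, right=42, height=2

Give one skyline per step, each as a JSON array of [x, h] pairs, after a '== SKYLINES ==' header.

== SKYLINES ==
[[5,2],[14,0]]
[[5,2],[14,0],[36,10],[42,0]]
[[5,2],[14,16],[18,0],[36,10],[42,0]]
[[5,2],[14,16],[18,0],[36,10],[42,0]]
[[5,2],[14,16],[18,0],[36,10],[42,0]]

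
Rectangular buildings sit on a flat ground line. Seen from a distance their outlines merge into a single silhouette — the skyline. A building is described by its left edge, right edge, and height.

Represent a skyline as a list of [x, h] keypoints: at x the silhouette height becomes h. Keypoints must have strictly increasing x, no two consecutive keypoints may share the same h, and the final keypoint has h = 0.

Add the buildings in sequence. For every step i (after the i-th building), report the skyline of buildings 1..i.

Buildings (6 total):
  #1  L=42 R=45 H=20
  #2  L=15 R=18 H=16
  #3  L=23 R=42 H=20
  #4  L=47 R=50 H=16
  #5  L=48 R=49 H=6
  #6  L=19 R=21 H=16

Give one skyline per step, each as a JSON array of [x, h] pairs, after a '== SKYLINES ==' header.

== SKYLINES ==
[[42,20],[45,0]]
[[15,16],[18,0],[42,20],[45,0]]
[[15,16],[18,0],[23,20],[45,0]]
[[15,16],[18,0],[23,20],[45,0],[47,16],[50,0]]
[[15,16],[18,0],[23,20],[45,0],[47,16],[50,0]]
[[15,16],[18,0],[19,16],[21,0],[23,20],[45,0],[47,16],[50,0]]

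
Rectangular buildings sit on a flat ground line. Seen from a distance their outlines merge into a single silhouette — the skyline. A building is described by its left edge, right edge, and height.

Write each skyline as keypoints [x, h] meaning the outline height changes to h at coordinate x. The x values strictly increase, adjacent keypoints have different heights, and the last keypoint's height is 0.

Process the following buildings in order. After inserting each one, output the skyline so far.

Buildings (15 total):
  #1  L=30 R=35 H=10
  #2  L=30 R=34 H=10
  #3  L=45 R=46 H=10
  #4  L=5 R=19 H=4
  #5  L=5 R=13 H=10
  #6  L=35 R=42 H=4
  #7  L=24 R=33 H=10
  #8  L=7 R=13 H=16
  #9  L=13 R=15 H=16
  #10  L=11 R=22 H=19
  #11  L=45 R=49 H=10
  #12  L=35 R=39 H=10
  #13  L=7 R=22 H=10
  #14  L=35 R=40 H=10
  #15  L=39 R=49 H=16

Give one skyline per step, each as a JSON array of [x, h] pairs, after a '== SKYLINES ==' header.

== SKYLINES ==
[[30,10],[35,0]]
[[30,10],[35,0]]
[[30,10],[35,0],[45,10],[46,0]]
[[5,4],[19,0],[30,10],[35,0],[45,10],[46,0]]
[[5,10],[13,4],[19,0],[30,10],[35,0],[45,10],[46,0]]
[[5,10],[13,4],[19,0],[30,10],[35,4],[42,0],[45,10],[46,0]]
[[5,10],[13,4],[19,0],[24,10],[35,4],[42,0],[45,10],[46,0]]
[[5,10],[7,16],[13,4],[19,0],[24,10],[35,4],[42,0],[45,10],[46,0]]
[[5,10],[7,16],[15,4],[19,0],[24,10],[35,4],[42,0],[45,10],[46,0]]
[[5,10],[7,16],[11,19],[22,0],[24,10],[35,4],[42,0],[45,10],[46,0]]
[[5,10],[7,16],[11,19],[22,0],[24,10],[35,4],[42,0],[45,10],[49,0]]
[[5,10],[7,16],[11,19],[22,0],[24,10],[39,4],[42,0],[45,10],[49,0]]
[[5,10],[7,16],[11,19],[22,0],[24,10],[39,4],[42,0],[45,10],[49,0]]
[[5,10],[7,16],[11,19],[22,0],[24,10],[40,4],[42,0],[45,10],[49,0]]
[[5,10],[7,16],[11,19],[22,0],[24,10],[39,16],[49,0]]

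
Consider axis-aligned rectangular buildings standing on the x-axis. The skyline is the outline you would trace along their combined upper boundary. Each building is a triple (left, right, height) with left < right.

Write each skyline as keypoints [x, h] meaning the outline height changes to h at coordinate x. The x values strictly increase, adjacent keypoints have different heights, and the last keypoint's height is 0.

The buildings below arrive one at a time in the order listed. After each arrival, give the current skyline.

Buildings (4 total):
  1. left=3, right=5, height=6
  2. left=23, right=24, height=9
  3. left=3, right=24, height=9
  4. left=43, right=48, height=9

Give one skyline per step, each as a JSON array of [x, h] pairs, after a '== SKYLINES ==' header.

== SKYLINES ==
[[3,6],[5,0]]
[[3,6],[5,0],[23,9],[24,0]]
[[3,9],[24,0]]
[[3,9],[24,0],[43,9],[48,0]]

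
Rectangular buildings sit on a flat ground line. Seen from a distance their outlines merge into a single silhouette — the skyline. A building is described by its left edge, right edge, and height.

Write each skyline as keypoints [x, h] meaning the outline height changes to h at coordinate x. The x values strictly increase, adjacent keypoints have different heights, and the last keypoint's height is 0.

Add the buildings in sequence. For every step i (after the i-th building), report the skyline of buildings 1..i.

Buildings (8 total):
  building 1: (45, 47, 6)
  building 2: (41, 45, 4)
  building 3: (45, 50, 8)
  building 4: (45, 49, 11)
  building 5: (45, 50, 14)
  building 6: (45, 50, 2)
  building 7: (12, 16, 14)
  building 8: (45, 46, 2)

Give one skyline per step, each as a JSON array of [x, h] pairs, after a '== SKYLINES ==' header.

== SKYLINES ==
[[45,6],[47,0]]
[[41,4],[45,6],[47,0]]
[[41,4],[45,8],[50,0]]
[[41,4],[45,11],[49,8],[50,0]]
[[41,4],[45,14],[50,0]]
[[41,4],[45,14],[50,0]]
[[12,14],[16,0],[41,4],[45,14],[50,0]]
[[12,14],[16,0],[41,4],[45,14],[50,0]]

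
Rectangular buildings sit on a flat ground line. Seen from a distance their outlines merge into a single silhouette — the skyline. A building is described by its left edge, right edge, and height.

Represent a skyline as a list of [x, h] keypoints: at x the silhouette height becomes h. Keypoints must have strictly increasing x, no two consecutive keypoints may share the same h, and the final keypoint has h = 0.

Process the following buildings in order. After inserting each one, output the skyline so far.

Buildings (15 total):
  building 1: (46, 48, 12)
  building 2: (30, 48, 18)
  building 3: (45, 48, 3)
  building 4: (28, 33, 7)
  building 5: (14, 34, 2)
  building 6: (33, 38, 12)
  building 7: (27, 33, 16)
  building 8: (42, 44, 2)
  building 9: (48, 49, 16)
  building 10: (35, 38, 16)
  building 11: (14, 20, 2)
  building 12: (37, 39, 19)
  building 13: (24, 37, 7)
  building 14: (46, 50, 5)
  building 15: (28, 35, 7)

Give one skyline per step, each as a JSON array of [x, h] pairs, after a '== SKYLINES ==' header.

== SKYLINES ==
[[46,12],[48,0]]
[[30,18],[48,0]]
[[30,18],[48,0]]
[[28,7],[30,18],[48,0]]
[[14,2],[28,7],[30,18],[48,0]]
[[14,2],[28,7],[30,18],[48,0]]
[[14,2],[27,16],[30,18],[48,0]]
[[14,2],[27,16],[30,18],[48,0]]
[[14,2],[27,16],[30,18],[48,16],[49,0]]
[[14,2],[27,16],[30,18],[48,16],[49,0]]
[[14,2],[27,16],[30,18],[48,16],[49,0]]
[[14,2],[27,16],[30,18],[37,19],[39,18],[48,16],[49,0]]
[[14,2],[24,7],[27,16],[30,18],[37,19],[39,18],[48,16],[49,0]]
[[14,2],[24,7],[27,16],[30,18],[37,19],[39,18],[48,16],[49,5],[50,0]]
[[14,2],[24,7],[27,16],[30,18],[37,19],[39,18],[48,16],[49,5],[50,0]]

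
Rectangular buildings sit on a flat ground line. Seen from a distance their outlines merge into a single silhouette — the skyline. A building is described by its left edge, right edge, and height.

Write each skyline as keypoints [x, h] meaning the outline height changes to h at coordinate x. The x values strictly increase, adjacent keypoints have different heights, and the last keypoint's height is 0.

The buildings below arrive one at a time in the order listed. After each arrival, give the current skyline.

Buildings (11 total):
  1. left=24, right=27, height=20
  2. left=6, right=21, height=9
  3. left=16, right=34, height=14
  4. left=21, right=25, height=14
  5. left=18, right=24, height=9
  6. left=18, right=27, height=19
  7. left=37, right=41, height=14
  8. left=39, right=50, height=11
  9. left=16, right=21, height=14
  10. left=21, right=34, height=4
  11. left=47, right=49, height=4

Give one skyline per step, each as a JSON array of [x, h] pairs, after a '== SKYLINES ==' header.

== SKYLINES ==
[[24,20],[27,0]]
[[6,9],[21,0],[24,20],[27,0]]
[[6,9],[16,14],[24,20],[27,14],[34,0]]
[[6,9],[16,14],[24,20],[27,14],[34,0]]
[[6,9],[16,14],[24,20],[27,14],[34,0]]
[[6,9],[16,14],[18,19],[24,20],[27,14],[34,0]]
[[6,9],[16,14],[18,19],[24,20],[27,14],[34,0],[37,14],[41,0]]
[[6,9],[16,14],[18,19],[24,20],[27,14],[34,0],[37,14],[41,11],[50,0]]
[[6,9],[16,14],[18,19],[24,20],[27,14],[34,0],[37,14],[41,11],[50,0]]
[[6,9],[16,14],[18,19],[24,20],[27,14],[34,0],[37,14],[41,11],[50,0]]
[[6,9],[16,14],[18,19],[24,20],[27,14],[34,0],[37,14],[41,11],[50,0]]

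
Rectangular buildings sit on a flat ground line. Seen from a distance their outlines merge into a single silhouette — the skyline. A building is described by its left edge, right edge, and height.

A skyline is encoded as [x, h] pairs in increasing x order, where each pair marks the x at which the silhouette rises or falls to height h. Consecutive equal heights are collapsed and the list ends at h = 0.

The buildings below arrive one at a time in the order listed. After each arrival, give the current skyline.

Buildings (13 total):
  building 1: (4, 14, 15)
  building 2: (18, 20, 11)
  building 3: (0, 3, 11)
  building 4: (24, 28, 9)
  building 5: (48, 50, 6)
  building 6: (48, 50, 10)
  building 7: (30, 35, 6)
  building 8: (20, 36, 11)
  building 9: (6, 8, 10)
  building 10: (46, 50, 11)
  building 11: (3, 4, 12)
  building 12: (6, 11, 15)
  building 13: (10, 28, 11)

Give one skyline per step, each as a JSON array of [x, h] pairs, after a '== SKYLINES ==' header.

== SKYLINES ==
[[4,15],[14,0]]
[[4,15],[14,0],[18,11],[20,0]]
[[0,11],[3,0],[4,15],[14,0],[18,11],[20,0]]
[[0,11],[3,0],[4,15],[14,0],[18,11],[20,0],[24,9],[28,0]]
[[0,11],[3,0],[4,15],[14,0],[18,11],[20,0],[24,9],[28,0],[48,6],[50,0]]
[[0,11],[3,0],[4,15],[14,0],[18,11],[20,0],[24,9],[28,0],[48,10],[50,0]]
[[0,11],[3,0],[4,15],[14,0],[18,11],[20,0],[24,9],[28,0],[30,6],[35,0],[48,10],[50,0]]
[[0,11],[3,0],[4,15],[14,0],[18,11],[36,0],[48,10],[50,0]]
[[0,11],[3,0],[4,15],[14,0],[18,11],[36,0],[48,10],[50,0]]
[[0,11],[3,0],[4,15],[14,0],[18,11],[36,0],[46,11],[50,0]]
[[0,11],[3,12],[4,15],[14,0],[18,11],[36,0],[46,11],[50,0]]
[[0,11],[3,12],[4,15],[14,0],[18,11],[36,0],[46,11],[50,0]]
[[0,11],[3,12],[4,15],[14,11],[36,0],[46,11],[50,0]]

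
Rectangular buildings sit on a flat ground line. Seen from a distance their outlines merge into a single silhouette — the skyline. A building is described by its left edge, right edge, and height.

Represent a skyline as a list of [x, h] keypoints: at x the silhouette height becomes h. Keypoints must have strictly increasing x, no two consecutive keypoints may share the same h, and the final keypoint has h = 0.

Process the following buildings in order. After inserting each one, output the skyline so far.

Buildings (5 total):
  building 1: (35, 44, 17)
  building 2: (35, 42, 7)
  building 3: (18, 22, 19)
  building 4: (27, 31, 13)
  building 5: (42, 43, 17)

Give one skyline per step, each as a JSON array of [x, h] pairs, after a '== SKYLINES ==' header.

== SKYLINES ==
[[35,17],[44,0]]
[[35,17],[44,0]]
[[18,19],[22,0],[35,17],[44,0]]
[[18,19],[22,0],[27,13],[31,0],[35,17],[44,0]]
[[18,19],[22,0],[27,13],[31,0],[35,17],[44,0]]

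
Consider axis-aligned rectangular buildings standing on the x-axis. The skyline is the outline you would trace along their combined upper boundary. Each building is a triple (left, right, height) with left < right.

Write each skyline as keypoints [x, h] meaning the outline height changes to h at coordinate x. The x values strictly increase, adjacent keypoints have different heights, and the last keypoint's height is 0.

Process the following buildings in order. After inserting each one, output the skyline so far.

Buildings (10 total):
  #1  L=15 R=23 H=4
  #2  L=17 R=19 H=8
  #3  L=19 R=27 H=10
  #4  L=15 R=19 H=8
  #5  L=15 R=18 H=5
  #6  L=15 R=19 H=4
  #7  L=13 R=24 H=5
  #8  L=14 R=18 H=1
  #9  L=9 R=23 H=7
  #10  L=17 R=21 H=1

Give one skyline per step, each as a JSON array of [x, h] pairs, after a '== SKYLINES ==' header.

== SKYLINES ==
[[15,4],[23,0]]
[[15,4],[17,8],[19,4],[23,0]]
[[15,4],[17,8],[19,10],[27,0]]
[[15,8],[19,10],[27,0]]
[[15,8],[19,10],[27,0]]
[[15,8],[19,10],[27,0]]
[[13,5],[15,8],[19,10],[27,0]]
[[13,5],[15,8],[19,10],[27,0]]
[[9,7],[15,8],[19,10],[27,0]]
[[9,7],[15,8],[19,10],[27,0]]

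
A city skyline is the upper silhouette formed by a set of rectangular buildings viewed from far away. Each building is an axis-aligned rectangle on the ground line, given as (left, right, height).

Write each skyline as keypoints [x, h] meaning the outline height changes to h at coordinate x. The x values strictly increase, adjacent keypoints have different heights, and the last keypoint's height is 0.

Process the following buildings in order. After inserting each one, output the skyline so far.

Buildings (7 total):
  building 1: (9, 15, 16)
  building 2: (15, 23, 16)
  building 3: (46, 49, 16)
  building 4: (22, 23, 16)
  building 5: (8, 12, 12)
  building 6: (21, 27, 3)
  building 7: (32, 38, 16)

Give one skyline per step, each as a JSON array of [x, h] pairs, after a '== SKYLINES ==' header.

== SKYLINES ==
[[9,16],[15,0]]
[[9,16],[23,0]]
[[9,16],[23,0],[46,16],[49,0]]
[[9,16],[23,0],[46,16],[49,0]]
[[8,12],[9,16],[23,0],[46,16],[49,0]]
[[8,12],[9,16],[23,3],[27,0],[46,16],[49,0]]
[[8,12],[9,16],[23,3],[27,0],[32,16],[38,0],[46,16],[49,0]]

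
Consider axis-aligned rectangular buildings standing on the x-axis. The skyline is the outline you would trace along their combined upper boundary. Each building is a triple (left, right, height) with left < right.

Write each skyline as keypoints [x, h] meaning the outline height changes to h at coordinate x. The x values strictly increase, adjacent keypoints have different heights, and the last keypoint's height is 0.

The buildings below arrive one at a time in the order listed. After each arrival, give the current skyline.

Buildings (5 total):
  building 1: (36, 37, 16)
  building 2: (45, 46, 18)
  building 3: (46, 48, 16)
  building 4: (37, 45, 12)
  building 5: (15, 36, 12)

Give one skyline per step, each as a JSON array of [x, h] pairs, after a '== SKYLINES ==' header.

== SKYLINES ==
[[36,16],[37,0]]
[[36,16],[37,0],[45,18],[46,0]]
[[36,16],[37,0],[45,18],[46,16],[48,0]]
[[36,16],[37,12],[45,18],[46,16],[48,0]]
[[15,12],[36,16],[37,12],[45,18],[46,16],[48,0]]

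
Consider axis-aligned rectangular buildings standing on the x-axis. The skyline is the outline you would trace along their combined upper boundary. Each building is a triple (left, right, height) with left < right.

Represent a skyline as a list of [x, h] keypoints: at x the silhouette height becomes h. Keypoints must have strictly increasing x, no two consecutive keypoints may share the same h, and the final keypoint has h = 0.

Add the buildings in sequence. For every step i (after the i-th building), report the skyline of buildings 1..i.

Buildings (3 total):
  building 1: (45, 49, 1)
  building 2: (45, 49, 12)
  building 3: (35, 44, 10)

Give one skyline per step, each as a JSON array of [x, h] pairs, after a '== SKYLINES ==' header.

== SKYLINES ==
[[45,1],[49,0]]
[[45,12],[49,0]]
[[35,10],[44,0],[45,12],[49,0]]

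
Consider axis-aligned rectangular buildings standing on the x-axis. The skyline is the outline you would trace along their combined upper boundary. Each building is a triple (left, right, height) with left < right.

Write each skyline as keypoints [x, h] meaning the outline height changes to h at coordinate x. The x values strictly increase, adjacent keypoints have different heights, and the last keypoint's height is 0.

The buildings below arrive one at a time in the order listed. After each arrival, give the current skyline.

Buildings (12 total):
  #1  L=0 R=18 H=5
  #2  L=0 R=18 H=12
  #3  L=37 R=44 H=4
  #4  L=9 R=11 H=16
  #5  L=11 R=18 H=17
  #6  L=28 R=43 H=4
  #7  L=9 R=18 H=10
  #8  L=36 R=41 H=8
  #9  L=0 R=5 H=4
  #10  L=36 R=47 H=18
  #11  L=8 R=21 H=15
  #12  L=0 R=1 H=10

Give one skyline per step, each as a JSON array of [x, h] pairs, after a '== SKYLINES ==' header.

== SKYLINES ==
[[0,5],[18,0]]
[[0,12],[18,0]]
[[0,12],[18,0],[37,4],[44,0]]
[[0,12],[9,16],[11,12],[18,0],[37,4],[44,0]]
[[0,12],[9,16],[11,17],[18,0],[37,4],[44,0]]
[[0,12],[9,16],[11,17],[18,0],[28,4],[44,0]]
[[0,12],[9,16],[11,17],[18,0],[28,4],[44,0]]
[[0,12],[9,16],[11,17],[18,0],[28,4],[36,8],[41,4],[44,0]]
[[0,12],[9,16],[11,17],[18,0],[28,4],[36,8],[41,4],[44,0]]
[[0,12],[9,16],[11,17],[18,0],[28,4],[36,18],[47,0]]
[[0,12],[8,15],[9,16],[11,17],[18,15],[21,0],[28,4],[36,18],[47,0]]
[[0,12],[8,15],[9,16],[11,17],[18,15],[21,0],[28,4],[36,18],[47,0]]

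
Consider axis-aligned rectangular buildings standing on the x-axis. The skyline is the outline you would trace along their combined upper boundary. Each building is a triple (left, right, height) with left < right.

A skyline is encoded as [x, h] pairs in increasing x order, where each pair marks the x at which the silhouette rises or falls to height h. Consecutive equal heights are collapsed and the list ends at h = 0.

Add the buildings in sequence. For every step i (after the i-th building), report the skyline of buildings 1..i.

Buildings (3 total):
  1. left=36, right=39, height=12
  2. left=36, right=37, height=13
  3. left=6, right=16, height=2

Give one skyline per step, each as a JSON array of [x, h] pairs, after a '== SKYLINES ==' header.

== SKYLINES ==
[[36,12],[39,0]]
[[36,13],[37,12],[39,0]]
[[6,2],[16,0],[36,13],[37,12],[39,0]]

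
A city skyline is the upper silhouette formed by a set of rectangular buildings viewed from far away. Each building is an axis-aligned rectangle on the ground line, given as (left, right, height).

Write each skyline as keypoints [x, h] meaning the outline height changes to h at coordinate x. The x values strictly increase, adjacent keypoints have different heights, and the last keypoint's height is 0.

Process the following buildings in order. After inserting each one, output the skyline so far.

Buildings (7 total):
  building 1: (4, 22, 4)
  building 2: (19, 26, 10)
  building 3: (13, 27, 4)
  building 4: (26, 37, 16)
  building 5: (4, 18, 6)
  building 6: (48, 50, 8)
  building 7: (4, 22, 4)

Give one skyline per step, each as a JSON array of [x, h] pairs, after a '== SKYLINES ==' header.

== SKYLINES ==
[[4,4],[22,0]]
[[4,4],[19,10],[26,0]]
[[4,4],[19,10],[26,4],[27,0]]
[[4,4],[19,10],[26,16],[37,0]]
[[4,6],[18,4],[19,10],[26,16],[37,0]]
[[4,6],[18,4],[19,10],[26,16],[37,0],[48,8],[50,0]]
[[4,6],[18,4],[19,10],[26,16],[37,0],[48,8],[50,0]]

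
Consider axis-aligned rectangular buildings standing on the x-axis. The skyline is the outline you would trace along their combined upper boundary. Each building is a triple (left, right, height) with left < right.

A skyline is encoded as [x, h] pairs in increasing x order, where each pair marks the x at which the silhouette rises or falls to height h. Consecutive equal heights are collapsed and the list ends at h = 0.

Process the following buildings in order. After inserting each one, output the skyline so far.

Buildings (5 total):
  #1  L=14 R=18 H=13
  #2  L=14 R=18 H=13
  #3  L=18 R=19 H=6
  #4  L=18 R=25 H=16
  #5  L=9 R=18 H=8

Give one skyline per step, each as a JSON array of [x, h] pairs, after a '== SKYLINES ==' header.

== SKYLINES ==
[[14,13],[18,0]]
[[14,13],[18,0]]
[[14,13],[18,6],[19,0]]
[[14,13],[18,16],[25,0]]
[[9,8],[14,13],[18,16],[25,0]]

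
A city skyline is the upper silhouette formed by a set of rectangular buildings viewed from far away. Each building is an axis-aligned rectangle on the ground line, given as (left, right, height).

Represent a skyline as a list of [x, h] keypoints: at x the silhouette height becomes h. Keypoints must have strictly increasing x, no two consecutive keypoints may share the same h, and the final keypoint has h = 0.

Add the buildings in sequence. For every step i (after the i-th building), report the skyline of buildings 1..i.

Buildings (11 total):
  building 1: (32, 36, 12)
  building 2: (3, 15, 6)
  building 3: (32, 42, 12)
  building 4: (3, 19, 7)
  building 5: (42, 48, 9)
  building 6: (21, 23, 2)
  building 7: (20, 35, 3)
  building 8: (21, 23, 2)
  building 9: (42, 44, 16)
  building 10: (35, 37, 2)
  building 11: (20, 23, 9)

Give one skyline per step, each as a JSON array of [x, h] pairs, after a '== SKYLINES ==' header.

== SKYLINES ==
[[32,12],[36,0]]
[[3,6],[15,0],[32,12],[36,0]]
[[3,6],[15,0],[32,12],[42,0]]
[[3,7],[19,0],[32,12],[42,0]]
[[3,7],[19,0],[32,12],[42,9],[48,0]]
[[3,7],[19,0],[21,2],[23,0],[32,12],[42,9],[48,0]]
[[3,7],[19,0],[20,3],[32,12],[42,9],[48,0]]
[[3,7],[19,0],[20,3],[32,12],[42,9],[48,0]]
[[3,7],[19,0],[20,3],[32,12],[42,16],[44,9],[48,0]]
[[3,7],[19,0],[20,3],[32,12],[42,16],[44,9],[48,0]]
[[3,7],[19,0],[20,9],[23,3],[32,12],[42,16],[44,9],[48,0]]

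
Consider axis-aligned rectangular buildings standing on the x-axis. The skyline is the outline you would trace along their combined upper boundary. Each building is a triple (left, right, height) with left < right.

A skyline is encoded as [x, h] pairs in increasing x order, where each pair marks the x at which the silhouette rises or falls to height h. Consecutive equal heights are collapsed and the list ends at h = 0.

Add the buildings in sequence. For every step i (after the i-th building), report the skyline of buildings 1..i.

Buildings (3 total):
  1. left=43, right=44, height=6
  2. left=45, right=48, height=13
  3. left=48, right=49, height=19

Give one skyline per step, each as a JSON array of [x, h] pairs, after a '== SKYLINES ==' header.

== SKYLINES ==
[[43,6],[44,0]]
[[43,6],[44,0],[45,13],[48,0]]
[[43,6],[44,0],[45,13],[48,19],[49,0]]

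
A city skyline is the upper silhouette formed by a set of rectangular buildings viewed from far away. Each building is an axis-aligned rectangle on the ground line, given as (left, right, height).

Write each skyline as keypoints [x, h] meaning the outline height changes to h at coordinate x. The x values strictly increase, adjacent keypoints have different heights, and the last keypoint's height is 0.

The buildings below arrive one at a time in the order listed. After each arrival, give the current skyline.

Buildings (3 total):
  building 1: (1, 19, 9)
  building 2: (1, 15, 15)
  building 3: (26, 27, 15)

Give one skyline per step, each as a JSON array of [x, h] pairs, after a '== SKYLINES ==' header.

== SKYLINES ==
[[1,9],[19,0]]
[[1,15],[15,9],[19,0]]
[[1,15],[15,9],[19,0],[26,15],[27,0]]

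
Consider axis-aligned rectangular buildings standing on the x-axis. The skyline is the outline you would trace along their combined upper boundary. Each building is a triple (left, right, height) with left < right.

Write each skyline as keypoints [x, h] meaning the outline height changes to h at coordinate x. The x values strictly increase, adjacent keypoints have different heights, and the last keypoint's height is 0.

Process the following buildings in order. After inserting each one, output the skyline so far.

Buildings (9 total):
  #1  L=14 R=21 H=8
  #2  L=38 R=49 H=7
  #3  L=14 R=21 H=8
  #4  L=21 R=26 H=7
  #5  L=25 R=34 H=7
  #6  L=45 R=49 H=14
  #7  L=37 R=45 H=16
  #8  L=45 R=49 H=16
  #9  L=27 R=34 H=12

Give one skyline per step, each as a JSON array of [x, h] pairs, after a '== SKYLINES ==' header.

== SKYLINES ==
[[14,8],[21,0]]
[[14,8],[21,0],[38,7],[49,0]]
[[14,8],[21,0],[38,7],[49,0]]
[[14,8],[21,7],[26,0],[38,7],[49,0]]
[[14,8],[21,7],[34,0],[38,7],[49,0]]
[[14,8],[21,7],[34,0],[38,7],[45,14],[49,0]]
[[14,8],[21,7],[34,0],[37,16],[45,14],[49,0]]
[[14,8],[21,7],[34,0],[37,16],[49,0]]
[[14,8],[21,7],[27,12],[34,0],[37,16],[49,0]]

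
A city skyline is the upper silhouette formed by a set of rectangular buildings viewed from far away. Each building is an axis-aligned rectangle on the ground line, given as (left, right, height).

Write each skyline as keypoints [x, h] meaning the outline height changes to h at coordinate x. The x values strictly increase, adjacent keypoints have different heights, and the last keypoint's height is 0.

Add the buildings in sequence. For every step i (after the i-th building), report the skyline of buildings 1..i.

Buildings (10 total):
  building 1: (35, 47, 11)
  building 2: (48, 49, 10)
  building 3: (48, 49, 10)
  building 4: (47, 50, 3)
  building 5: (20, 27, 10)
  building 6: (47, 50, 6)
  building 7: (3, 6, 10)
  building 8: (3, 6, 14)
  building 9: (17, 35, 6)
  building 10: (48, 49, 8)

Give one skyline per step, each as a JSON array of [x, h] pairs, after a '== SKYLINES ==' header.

== SKYLINES ==
[[35,11],[47,0]]
[[35,11],[47,0],[48,10],[49,0]]
[[35,11],[47,0],[48,10],[49,0]]
[[35,11],[47,3],[48,10],[49,3],[50,0]]
[[20,10],[27,0],[35,11],[47,3],[48,10],[49,3],[50,0]]
[[20,10],[27,0],[35,11],[47,6],[48,10],[49,6],[50,0]]
[[3,10],[6,0],[20,10],[27,0],[35,11],[47,6],[48,10],[49,6],[50,0]]
[[3,14],[6,0],[20,10],[27,0],[35,11],[47,6],[48,10],[49,6],[50,0]]
[[3,14],[6,0],[17,6],[20,10],[27,6],[35,11],[47,6],[48,10],[49,6],[50,0]]
[[3,14],[6,0],[17,6],[20,10],[27,6],[35,11],[47,6],[48,10],[49,6],[50,0]]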